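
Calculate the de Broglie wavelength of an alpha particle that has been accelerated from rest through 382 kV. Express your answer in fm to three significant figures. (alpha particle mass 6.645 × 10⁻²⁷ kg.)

KE = 2eV = 2 × 1.602 × 10⁻¹⁹ × 3.820 × 10⁵ = 1.224 × 10⁻¹³ J.
p = √(2mKE) = √(2 × 6.645 × 10⁻²⁷ × 1.224 × 10⁻¹³) = 4.033 × 10⁻²⁰ kg·m/s.
λ = h/p = 6.626 × 10⁻³⁴ / 4.033 × 10⁻²⁰ = 1.64 × 10⁻¹⁴ m = 16.4 fm.

λ = 16.4 fm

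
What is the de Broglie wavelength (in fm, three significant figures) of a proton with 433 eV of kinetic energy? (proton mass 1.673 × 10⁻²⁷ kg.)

KE = 433 eV = 6.937 × 10⁻¹⁷ J.
p = √(2mKE) = √(2 × 1.673 × 10⁻²⁷ × 6.937 × 10⁻¹⁷) = 4.818 × 10⁻²² kg·m/s.
λ = h/p = 6.626 × 10⁻³⁴ / 4.818 × 10⁻²² = 1.38 × 10⁻¹² m = 1380 fm.

λ = 1380 fm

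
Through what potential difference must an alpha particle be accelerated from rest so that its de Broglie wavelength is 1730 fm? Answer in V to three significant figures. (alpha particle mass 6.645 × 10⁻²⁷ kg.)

V = 34.5 V

p = h/λ = 6.626 × 10⁻³⁴ / 1.730 × 10⁻¹² = 3.830 × 10⁻²² kg·m/s.
KE = p²/(2m) = 1.104 × 10⁻¹⁷ J.
V = KE/2e = 1.104 × 10⁻¹⁷ / (2 × 1.602 × 10⁻¹⁹) = 34.5 V.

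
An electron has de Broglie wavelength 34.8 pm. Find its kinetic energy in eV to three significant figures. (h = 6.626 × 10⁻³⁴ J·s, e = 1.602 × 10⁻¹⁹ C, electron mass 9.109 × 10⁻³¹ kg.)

KE = 1240 eV

p = h/λ = 6.626 × 10⁻³⁴ / 3.480 × 10⁻¹¹ = 1.904 × 10⁻²³ kg·m/s.
KE = p²/(2m) = (1.904 × 10⁻²³)² / (2 × 9.109 × 10⁻³¹) = 1.990 × 10⁻¹⁶ J = 1240 eV.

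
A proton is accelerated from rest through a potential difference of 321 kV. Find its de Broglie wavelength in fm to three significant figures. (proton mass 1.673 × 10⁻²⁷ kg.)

KE = eV = 1.602 × 10⁻¹⁹ × 3.210 × 10⁵ = 5.142 × 10⁻¹⁴ J.
p = √(2mKE) = √(2 × 1.673 × 10⁻²⁷ × 5.142 × 10⁻¹⁴) = 1.312 × 10⁻²⁰ kg·m/s.
λ = h/p = 6.626 × 10⁻³⁴ / 1.312 × 10⁻²⁰ = 5.05 × 10⁻¹⁴ m = 50.5 fm.

λ = 50.5 fm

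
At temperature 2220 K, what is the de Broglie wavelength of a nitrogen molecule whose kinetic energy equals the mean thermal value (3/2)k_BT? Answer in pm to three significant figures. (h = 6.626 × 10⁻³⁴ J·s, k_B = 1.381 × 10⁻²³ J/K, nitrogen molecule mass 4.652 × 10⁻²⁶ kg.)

λ = 10.1 pm

KE = (3/2)k_BT = 1.5 × 1.381 × 10⁻²³ × 2220 = 4.599 × 10⁻²⁰ J.
p = √(2mKE) = √(2 × 4.652 × 10⁻²⁶ × 4.599 × 10⁻²⁰) = 6.541 × 10⁻²³ kg·m/s.
λ = h/p = 1.01 × 10⁻¹¹ m = 10.1 pm.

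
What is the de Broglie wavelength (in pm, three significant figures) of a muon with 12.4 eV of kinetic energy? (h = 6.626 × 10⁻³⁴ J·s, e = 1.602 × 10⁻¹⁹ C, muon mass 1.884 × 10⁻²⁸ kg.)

KE = 12.4 eV = 1.986 × 10⁻¹⁸ J.
p = √(2mKE) = √(2 × 1.884 × 10⁻²⁸ × 1.986 × 10⁻¹⁸) = 2.736 × 10⁻²³ kg·m/s.
λ = h/p = 6.626 × 10⁻³⁴ / 2.736 × 10⁻²³ = 2.42 × 10⁻¹¹ m = 24.2 pm.

λ = 24.2 pm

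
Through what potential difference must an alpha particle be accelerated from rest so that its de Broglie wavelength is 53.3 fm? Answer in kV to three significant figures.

V = 36.3 kV

p = h/λ = 6.626 × 10⁻³⁴ / 5.330 × 10⁻¹⁴ = 1.243 × 10⁻²⁰ kg·m/s.
KE = p²/(2m) = 1.163 × 10⁻¹⁴ J.
V = KE/2e = 1.163 × 10⁻¹⁴ / (2 × 1.602 × 10⁻¹⁹) = 36.3 kV.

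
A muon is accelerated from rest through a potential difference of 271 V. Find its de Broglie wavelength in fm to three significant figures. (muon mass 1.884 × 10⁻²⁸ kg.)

λ = 5180 fm

KE = eV = 1.602 × 10⁻¹⁹ × 271.0 = 4.341 × 10⁻¹⁷ J.
p = √(2mKE) = √(2 × 1.884 × 10⁻²⁸ × 4.341 × 10⁻¹⁷) = 1.279 × 10⁻²² kg·m/s.
λ = h/p = 6.626 × 10⁻³⁴ / 1.279 × 10⁻²² = 5.18 × 10⁻¹² m = 5180 fm.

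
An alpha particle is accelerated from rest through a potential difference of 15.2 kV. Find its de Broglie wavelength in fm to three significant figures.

KE = 2eV = 2 × 1.602 × 10⁻¹⁹ × 1.520 × 10⁴ = 4.870 × 10⁻¹⁵ J.
p = √(2mKE) = √(2 × 6.645 × 10⁻²⁷ × 4.870 × 10⁻¹⁵) = 8.045 × 10⁻²¹ kg·m/s.
λ = h/p = 6.626 × 10⁻³⁴ / 8.045 × 10⁻²¹ = 8.24 × 10⁻¹⁴ m = 82.4 fm.

λ = 82.4 fm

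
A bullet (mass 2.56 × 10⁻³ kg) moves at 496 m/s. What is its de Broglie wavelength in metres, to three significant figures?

p = mv = 2.56 × 10⁻³ × 496 = 1.270 kg·m/s.
λ = h/p = 6.626 × 10⁻³⁴ / 1.270 = 5.22 × 10⁻³⁴ m.

λ = 5.22 × 10⁻³⁴ m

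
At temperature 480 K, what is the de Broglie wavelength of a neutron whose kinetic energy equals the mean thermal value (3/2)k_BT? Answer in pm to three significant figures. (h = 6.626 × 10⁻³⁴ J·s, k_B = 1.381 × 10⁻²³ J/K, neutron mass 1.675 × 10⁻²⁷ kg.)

KE = (3/2)k_BT = 1.5 × 1.381 × 10⁻²³ × 480 = 9.943 × 10⁻²¹ J.
p = √(2mKE) = √(2 × 1.675 × 10⁻²⁷ × 9.943 × 10⁻²¹) = 5.771 × 10⁻²⁴ kg·m/s.
λ = h/p = 1.15 × 10⁻¹⁰ m = 115 pm.

λ = 115 pm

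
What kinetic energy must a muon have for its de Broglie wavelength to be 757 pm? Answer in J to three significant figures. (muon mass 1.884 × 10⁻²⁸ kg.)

p = h/λ = 6.626 × 10⁻³⁴ / 7.570 × 10⁻¹⁰ = 8.753 × 10⁻²⁵ kg·m/s.
KE = p²/(2m) = (8.753 × 10⁻²⁵)² / (2 × 1.884 × 10⁻²⁸) = 2.033 × 10⁻²¹ J = 2.03 × 10⁻²¹ J.

KE = 2.03 × 10⁻²¹ J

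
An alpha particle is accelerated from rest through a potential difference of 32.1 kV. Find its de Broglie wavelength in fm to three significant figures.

λ = 56.7 fm

KE = 2eV = 2 × 1.602 × 10⁻¹⁹ × 3.210 × 10⁴ = 1.028 × 10⁻¹⁴ J.
p = √(2mKE) = √(2 × 6.645 × 10⁻²⁷ × 1.028 × 10⁻¹⁴) = 1.169 × 10⁻²⁰ kg·m/s.
λ = h/p = 6.626 × 10⁻³⁴ / 1.169 × 10⁻²⁰ = 5.67 × 10⁻¹⁴ m = 56.7 fm.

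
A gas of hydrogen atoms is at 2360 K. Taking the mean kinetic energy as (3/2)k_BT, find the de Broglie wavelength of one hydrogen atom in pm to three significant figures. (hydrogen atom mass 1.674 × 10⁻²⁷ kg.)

KE = (3/2)k_BT = 1.5 × 1.381 × 10⁻²³ × 2360 = 4.889 × 10⁻²⁰ J.
p = √(2mKE) = √(2 × 1.674 × 10⁻²⁷ × 4.889 × 10⁻²⁰) = 1.279 × 10⁻²³ kg·m/s.
λ = h/p = 5.18 × 10⁻¹¹ m = 51.8 pm.

λ = 51.8 pm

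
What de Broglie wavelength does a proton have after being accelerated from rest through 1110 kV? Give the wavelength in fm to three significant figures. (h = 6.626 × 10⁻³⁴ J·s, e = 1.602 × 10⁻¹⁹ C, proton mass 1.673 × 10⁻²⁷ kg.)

KE = eV = 1.602 × 10⁻¹⁹ × 1.110 × 10⁶ = 1.778 × 10⁻¹³ J.
p = √(2mKE) = √(2 × 1.673 × 10⁻²⁷ × 1.778 × 10⁻¹³) = 2.439 × 10⁻²⁰ kg·m/s.
λ = h/p = 6.626 × 10⁻³⁴ / 2.439 × 10⁻²⁰ = 2.72 × 10⁻¹⁴ m = 27.2 fm.

λ = 27.2 fm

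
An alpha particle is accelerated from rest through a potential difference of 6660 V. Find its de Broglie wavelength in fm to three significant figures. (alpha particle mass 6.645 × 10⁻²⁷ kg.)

λ = 124 fm

KE = 2eV = 2 × 1.602 × 10⁻¹⁹ × 6660 = 2.134 × 10⁻¹⁵ J.
p = √(2mKE) = √(2 × 6.645 × 10⁻²⁷ × 2.134 × 10⁻¹⁵) = 5.325 × 10⁻²¹ kg·m/s.
λ = h/p = 6.626 × 10⁻³⁴ / 5.325 × 10⁻²¹ = 1.24 × 10⁻¹³ m = 124 fm.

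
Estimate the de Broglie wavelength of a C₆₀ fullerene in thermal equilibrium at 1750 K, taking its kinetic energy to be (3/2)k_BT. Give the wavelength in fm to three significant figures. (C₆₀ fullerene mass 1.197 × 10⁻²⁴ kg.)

λ = 2250 fm

KE = (3/2)k_BT = 1.5 × 1.381 × 10⁻²³ × 1750 = 3.625 × 10⁻²⁰ J.
p = √(2mKE) = √(2 × 1.197 × 10⁻²⁴ × 3.625 × 10⁻²⁰) = 2.946 × 10⁻²² kg·m/s.
λ = h/p = 2.25 × 10⁻¹² m = 2250 fm.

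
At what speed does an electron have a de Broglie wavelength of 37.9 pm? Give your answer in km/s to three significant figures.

v = 1.92 × 10⁴ km/s

p = h/λ = 6.626 × 10⁻³⁴ / 3.790 × 10⁻¹¹ = 1.748 × 10⁻²³ kg·m/s.
v = p/m = 1.748 × 10⁻²³ / 9.109 × 10⁻³¹ = 1.92 × 10⁷ m/s = 1.92 × 10⁴ km/s.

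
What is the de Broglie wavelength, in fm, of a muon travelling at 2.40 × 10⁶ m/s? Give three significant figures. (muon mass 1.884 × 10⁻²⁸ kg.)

p = mv = 1.884 × 10⁻²⁸ × 2.40 × 10⁶ = 4.522 × 10⁻²² kg·m/s.
λ = h/p = 6.626 × 10⁻³⁴ / 4.522 × 10⁻²² = 1.47 × 10⁻¹² m = 1470 fm.

λ = 1470 fm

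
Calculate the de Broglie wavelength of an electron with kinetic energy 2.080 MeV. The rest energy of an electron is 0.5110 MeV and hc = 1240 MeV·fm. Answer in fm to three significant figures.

λ = 488 fm

Total energy E = KE + m₀c² = 2.080 + 0.5110 = 2.5910 MeV.
(pc)² = E² − (m₀c²)² = (2.5910)² − (0.5110)² = 6.452 MeV², so pc = 2.540 MeV.
λ = hc/(pc) = 1240 MeV·fm / 2.540 MeV = 488 fm.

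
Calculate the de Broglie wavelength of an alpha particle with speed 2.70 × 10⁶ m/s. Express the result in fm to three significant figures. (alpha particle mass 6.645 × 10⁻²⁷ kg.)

p = mv = 6.645 × 10⁻²⁷ × 2.70 × 10⁶ = 1.794 × 10⁻²⁰ kg·m/s.
λ = h/p = 6.626 × 10⁻³⁴ / 1.794 × 10⁻²⁰ = 3.69 × 10⁻¹⁴ m = 36.9 fm.

λ = 36.9 fm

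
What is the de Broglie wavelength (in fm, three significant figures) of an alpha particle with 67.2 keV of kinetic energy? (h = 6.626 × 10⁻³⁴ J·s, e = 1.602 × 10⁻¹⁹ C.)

KE = 67.2 keV = 1.077 × 10⁻¹⁴ J.
p = √(2mKE) = √(2 × 6.645 × 10⁻²⁷ × 1.077 × 10⁻¹⁴) = 1.196 × 10⁻²⁰ kg·m/s.
λ = h/p = 6.626 × 10⁻³⁴ / 1.196 × 10⁻²⁰ = 5.54 × 10⁻¹⁴ m = 55.4 fm.

λ = 55.4 fm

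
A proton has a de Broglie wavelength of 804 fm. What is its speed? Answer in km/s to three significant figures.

p = h/λ = 6.626 × 10⁻³⁴ / 8.040 × 10⁻¹³ = 8.241 × 10⁻²² kg·m/s.
v = p/m = 8.241 × 10⁻²² / 1.673 × 10⁻²⁷ = 4.93 × 10⁵ m/s = 493 km/s.

v = 493 km/s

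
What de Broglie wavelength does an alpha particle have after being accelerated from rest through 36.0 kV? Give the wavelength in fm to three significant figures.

KE = 2eV = 2 × 1.602 × 10⁻¹⁹ × 3.600 × 10⁴ = 1.153 × 10⁻¹⁴ J.
p = √(2mKE) = √(2 × 6.645 × 10⁻²⁷ × 1.153 × 10⁻¹⁴) = 1.238 × 10⁻²⁰ kg·m/s.
λ = h/p = 6.626 × 10⁻³⁴ / 1.238 × 10⁻²⁰ = 5.35 × 10⁻¹⁴ m = 53.5 fm.

λ = 53.5 fm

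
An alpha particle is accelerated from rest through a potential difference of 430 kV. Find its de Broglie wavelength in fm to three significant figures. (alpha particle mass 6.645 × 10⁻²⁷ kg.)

λ = 15.5 fm

KE = 2eV = 2 × 1.602 × 10⁻¹⁹ × 4.300 × 10⁵ = 1.378 × 10⁻¹³ J.
p = √(2mKE) = √(2 × 6.645 × 10⁻²⁷ × 1.378 × 10⁻¹³) = 4.279 × 10⁻²⁰ kg·m/s.
λ = h/p = 6.626 × 10⁻³⁴ / 4.279 × 10⁻²⁰ = 1.55 × 10⁻¹⁴ m = 15.5 fm.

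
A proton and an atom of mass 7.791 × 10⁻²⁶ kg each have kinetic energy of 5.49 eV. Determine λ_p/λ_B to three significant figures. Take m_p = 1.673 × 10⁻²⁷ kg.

λ_p/λ_B = 6.82

At fixed KE, p = √(2mKE) so λ = h/p ∝ 1/√m.
λ_p/λ_B = √(m_B/m_p) = √(7.791 × 10⁻²⁶/1.673 × 10⁻²⁷) = √(46.57) = 6.82.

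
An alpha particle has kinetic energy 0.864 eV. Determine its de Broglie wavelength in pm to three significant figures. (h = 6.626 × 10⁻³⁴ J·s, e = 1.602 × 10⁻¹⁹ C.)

KE = 0.864 eV = 1.384 × 10⁻¹⁹ J.
p = √(2mKE) = √(2 × 6.645 × 10⁻²⁷ × 1.384 × 10⁻¹⁹) = 4.289 × 10⁻²³ kg·m/s.
λ = h/p = 6.626 × 10⁻³⁴ / 4.289 × 10⁻²³ = 1.54 × 10⁻¹¹ m = 15.4 pm.

λ = 15.4 pm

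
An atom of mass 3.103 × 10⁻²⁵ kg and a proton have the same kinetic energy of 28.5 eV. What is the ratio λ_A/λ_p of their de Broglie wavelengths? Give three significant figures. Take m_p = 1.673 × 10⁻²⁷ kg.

λ_A/λ_p = 0.0734

At fixed KE, p = √(2mKE) so λ = h/p ∝ 1/√m.
λ_A/λ_p = √(m_p/m_A) = √(1.673 × 10⁻²⁷/3.103 × 10⁻²⁵) = √(5.392 × 10⁻³) = 0.0734.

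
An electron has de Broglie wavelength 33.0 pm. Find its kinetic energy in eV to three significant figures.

KE = 1380 eV

p = h/λ = 6.626 × 10⁻³⁴ / 3.300 × 10⁻¹¹ = 2.008 × 10⁻²³ kg·m/s.
KE = p²/(2m) = (2.008 × 10⁻²³)² / (2 × 9.109 × 10⁻³¹) = 2.213 × 10⁻¹⁶ J = 1380 eV.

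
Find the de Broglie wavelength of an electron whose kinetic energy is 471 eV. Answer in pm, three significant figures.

KE = 471 eV = 7.545 × 10⁻¹⁷ J.
p = √(2mKE) = √(2 × 9.109 × 10⁻³¹ × 7.545 × 10⁻¹⁷) = 1.172 × 10⁻²³ kg·m/s.
λ = h/p = 6.626 × 10⁻³⁴ / 1.172 × 10⁻²³ = 5.65 × 10⁻¹¹ m = 56.5 pm.

λ = 56.5 pm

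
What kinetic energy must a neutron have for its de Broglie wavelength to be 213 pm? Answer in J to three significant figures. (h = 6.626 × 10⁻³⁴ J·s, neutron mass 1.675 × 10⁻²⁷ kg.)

p = h/λ = 6.626 × 10⁻³⁴ / 2.130 × 10⁻¹⁰ = 3.111 × 10⁻²⁴ kg·m/s.
KE = p²/(2m) = (3.111 × 10⁻²⁴)² / (2 × 1.675 × 10⁻²⁷) = 2.889 × 10⁻²¹ J = 2.89 × 10⁻²¹ J.

KE = 2.89 × 10⁻²¹ J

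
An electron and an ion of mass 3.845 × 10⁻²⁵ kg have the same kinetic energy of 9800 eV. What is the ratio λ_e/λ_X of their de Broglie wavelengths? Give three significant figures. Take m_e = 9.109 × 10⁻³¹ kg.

At fixed KE, p = √(2mKE) so λ = h/p ∝ 1/√m.
λ_e/λ_X = √(m_X/m_e) = √(3.845 × 10⁻²⁵/9.109 × 10⁻³¹) = √(4.221 × 10⁵) = 650.

λ_e/λ_X = 650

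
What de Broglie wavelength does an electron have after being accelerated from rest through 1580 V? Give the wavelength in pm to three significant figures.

KE = eV = 1.602 × 10⁻¹⁹ × 1580 = 2.531 × 10⁻¹⁶ J.
p = √(2mKE) = √(2 × 9.109 × 10⁻³¹ × 2.531 × 10⁻¹⁶) = 2.147 × 10⁻²³ kg·m/s.
λ = h/p = 6.626 × 10⁻³⁴ / 2.147 × 10⁻²³ = 3.09 × 10⁻¹¹ m = 30.9 pm.

λ = 30.9 pm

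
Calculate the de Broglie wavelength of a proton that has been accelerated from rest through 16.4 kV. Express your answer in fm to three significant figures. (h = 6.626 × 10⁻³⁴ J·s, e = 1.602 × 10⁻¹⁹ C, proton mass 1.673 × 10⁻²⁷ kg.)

KE = eV = 1.602 × 10⁻¹⁹ × 1.640 × 10⁴ = 2.627 × 10⁻¹⁵ J.
p = √(2mKE) = √(2 × 1.673 × 10⁻²⁷ × 2.627 × 10⁻¹⁵) = 2.965 × 10⁻²¹ kg·m/s.
λ = h/p = 6.626 × 10⁻³⁴ / 2.965 × 10⁻²¹ = 2.23 × 10⁻¹³ m = 223 fm.

λ = 223 fm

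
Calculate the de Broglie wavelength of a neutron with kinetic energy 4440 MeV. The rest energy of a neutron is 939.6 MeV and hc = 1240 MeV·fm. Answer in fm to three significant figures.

Total energy E = KE + m₀c² = 4440 + 939.6 = 5379.6 MeV.
(pc)² = E² − (m₀c²)² = (5379.6)² − (939.6)² = 2.806 × 10⁷ MeV², so pc = 5297 MeV.
λ = hc/(pc) = 1240 MeV·fm / 5297 MeV = 0.234 fm.

λ = 0.234 fm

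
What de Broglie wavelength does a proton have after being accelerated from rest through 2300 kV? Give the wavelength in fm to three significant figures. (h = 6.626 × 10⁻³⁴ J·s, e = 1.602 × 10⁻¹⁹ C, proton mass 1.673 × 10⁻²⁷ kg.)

λ = 18.9 fm

KE = eV = 1.602 × 10⁻¹⁹ × 2.300 × 10⁶ = 3.685 × 10⁻¹³ J.
p = √(2mKE) = √(2 × 1.673 × 10⁻²⁷ × 3.685 × 10⁻¹³) = 3.511 × 10⁻²⁰ kg·m/s.
λ = h/p = 6.626 × 10⁻³⁴ / 3.511 × 10⁻²⁰ = 1.89 × 10⁻¹⁴ m = 18.9 fm.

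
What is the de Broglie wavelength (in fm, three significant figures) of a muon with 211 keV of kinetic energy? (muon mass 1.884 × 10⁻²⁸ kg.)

KE = 211 keV = 3.380 × 10⁻¹⁴ J.
p = √(2mKE) = √(2 × 1.884 × 10⁻²⁸ × 3.380 × 10⁻¹⁴) = 3.569 × 10⁻²¹ kg·m/s.
λ = h/p = 6.626 × 10⁻³⁴ / 3.569 × 10⁻²¹ = 1.86 × 10⁻¹³ m = 186 fm.

λ = 186 fm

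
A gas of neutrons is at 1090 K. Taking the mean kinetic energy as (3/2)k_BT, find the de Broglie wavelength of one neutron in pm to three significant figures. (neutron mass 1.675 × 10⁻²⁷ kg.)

λ = 76.2 pm

KE = (3/2)k_BT = 1.5 × 1.381 × 10⁻²³ × 1090 = 2.258 × 10⁻²⁰ J.
p = √(2mKE) = √(2 × 1.675 × 10⁻²⁷ × 2.258 × 10⁻²⁰) = 8.697 × 10⁻²⁴ kg·m/s.
λ = h/p = 7.62 × 10⁻¹¹ m = 76.2 pm.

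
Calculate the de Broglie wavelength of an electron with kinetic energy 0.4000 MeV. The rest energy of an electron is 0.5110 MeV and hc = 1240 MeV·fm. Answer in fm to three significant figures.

λ = 1640 fm

Total energy E = KE + m₀c² = 0.4000 + 0.5110 = 0.9110 MeV.
(pc)² = E² − (m₀c²)² = (0.9110)² − (0.5110)² = 0.5688 MeV², so pc = 0.7542 MeV.
λ = hc/(pc) = 1240 MeV·fm / 0.7542 MeV = 1640 fm.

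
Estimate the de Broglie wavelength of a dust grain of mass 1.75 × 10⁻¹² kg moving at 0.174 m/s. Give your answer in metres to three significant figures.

p = mv = 1.75 × 10⁻¹² × 0.174 = 3.045 × 10⁻¹³ kg·m/s.
λ = h/p = 6.626 × 10⁻³⁴ / 3.045 × 10⁻¹³ = 2.18 × 10⁻²¹ m.

λ = 2.18 × 10⁻²¹ m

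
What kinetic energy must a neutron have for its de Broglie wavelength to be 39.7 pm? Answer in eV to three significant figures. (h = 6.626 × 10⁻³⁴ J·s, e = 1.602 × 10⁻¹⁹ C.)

p = h/λ = 6.626 × 10⁻³⁴ / 3.970 × 10⁻¹¹ = 1.669 × 10⁻²³ kg·m/s.
KE = p²/(2m) = (1.669 × 10⁻²³)² / (2 × 1.675 × 10⁻²⁷) = 8.315 × 10⁻²⁰ J = 0.519 eV.

KE = 0.519 eV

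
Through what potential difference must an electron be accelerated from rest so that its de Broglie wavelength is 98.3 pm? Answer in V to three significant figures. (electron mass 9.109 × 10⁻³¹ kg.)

V = 156 V

p = h/λ = 6.626 × 10⁻³⁴ / 9.830 × 10⁻¹¹ = 6.741 × 10⁻²⁴ kg·m/s.
KE = p²/(2m) = 2.494 × 10⁻¹⁷ J.
V = KE/e = 2.494 × 10⁻¹⁷ / (1.602 × 10⁻¹⁹) = 156 V.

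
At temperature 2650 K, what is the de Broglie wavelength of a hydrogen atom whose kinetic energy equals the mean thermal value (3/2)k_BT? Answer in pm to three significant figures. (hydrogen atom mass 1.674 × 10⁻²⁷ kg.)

λ = 48.9 pm

KE = (3/2)k_BT = 1.5 × 1.381 × 10⁻²³ × 2650 = 5.489 × 10⁻²⁰ J.
p = √(2mKE) = √(2 × 1.674 × 10⁻²⁷ × 5.489 × 10⁻²⁰) = 1.356 × 10⁻²³ kg·m/s.
λ = h/p = 4.89 × 10⁻¹¹ m = 48.9 pm.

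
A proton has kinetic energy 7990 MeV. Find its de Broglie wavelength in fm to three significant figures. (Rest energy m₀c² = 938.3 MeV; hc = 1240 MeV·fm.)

λ = 0.140 fm

Total energy E = KE + m₀c² = 7990 + 938.3 = 8928.3 MeV.
(pc)² = E² − (m₀c²)² = (8928.3)² − (938.3)² = 7.883 × 10⁷ MeV², so pc = 8879 MeV.
λ = hc/(pc) = 1240 MeV·fm / 8879 MeV = 0.140 fm.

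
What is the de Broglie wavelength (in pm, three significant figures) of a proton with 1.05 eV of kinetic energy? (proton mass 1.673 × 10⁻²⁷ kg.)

KE = 1.05 eV = 1.682 × 10⁻¹⁹ J.
p = √(2mKE) = √(2 × 1.673 × 10⁻²⁷ × 1.682 × 10⁻¹⁹) = 2.372 × 10⁻²³ kg·m/s.
λ = h/p = 6.626 × 10⁻³⁴ / 2.372 × 10⁻²³ = 2.79 × 10⁻¹¹ m = 27.9 pm.

λ = 27.9 pm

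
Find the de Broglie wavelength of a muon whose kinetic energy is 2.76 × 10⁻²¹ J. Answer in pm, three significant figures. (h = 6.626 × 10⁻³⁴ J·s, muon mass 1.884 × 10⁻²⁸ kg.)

λ = 650 pm

p = √(2mKE) = √(2 × 1.884 × 10⁻²⁸ × 2.760 × 10⁻²¹) = 1.020 × 10⁻²⁴ kg·m/s.
λ = h/p = 6.626 × 10⁻³⁴ / 1.020 × 10⁻²⁴ = 6.50 × 10⁻¹⁰ m = 650 pm.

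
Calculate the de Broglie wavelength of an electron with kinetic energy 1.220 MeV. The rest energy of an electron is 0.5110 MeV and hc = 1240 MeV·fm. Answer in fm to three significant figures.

λ = 750 fm

Total energy E = KE + m₀c² = 1.220 + 0.5110 = 1.7310 MeV.
(pc)² = E² − (m₀c²)² = (1.7310)² − (0.5110)² = 2.735 MeV², so pc = 1.654 MeV.
λ = hc/(pc) = 1240 MeV·fm / 1.654 MeV = 750 fm.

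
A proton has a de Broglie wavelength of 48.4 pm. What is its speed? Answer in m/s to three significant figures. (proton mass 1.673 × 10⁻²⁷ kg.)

p = h/λ = 6.626 × 10⁻³⁴ / 4.840 × 10⁻¹¹ = 1.369 × 10⁻²³ kg·m/s.
v = p/m = 1.369 × 10⁻²³ / 1.673 × 10⁻²⁷ = 8.18 × 10³ m/s = 8180 m/s.

v = 8180 m/s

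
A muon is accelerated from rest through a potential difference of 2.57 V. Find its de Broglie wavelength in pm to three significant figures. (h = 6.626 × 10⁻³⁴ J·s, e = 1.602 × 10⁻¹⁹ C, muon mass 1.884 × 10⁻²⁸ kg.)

λ = 53.2 pm

KE = eV = 1.602 × 10⁻¹⁹ × 2.570 = 4.117 × 10⁻¹⁹ J.
p = √(2mKE) = √(2 × 1.884 × 10⁻²⁸ × 4.117 × 10⁻¹⁹) = 1.246 × 10⁻²³ kg·m/s.
λ = h/p = 6.626 × 10⁻³⁴ / 1.246 × 10⁻²³ = 5.32 × 10⁻¹¹ m = 53.2 pm.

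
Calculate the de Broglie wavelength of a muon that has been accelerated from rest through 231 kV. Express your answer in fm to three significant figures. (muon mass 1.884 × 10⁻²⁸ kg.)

λ = 177 fm

KE = eV = 1.602 × 10⁻¹⁹ × 2.310 × 10⁵ = 3.701 × 10⁻¹⁴ J.
p = √(2mKE) = √(2 × 1.884 × 10⁻²⁸ × 3.701 × 10⁻¹⁴) = 3.734 × 10⁻²¹ kg·m/s.
λ = h/p = 6.626 × 10⁻³⁴ / 3.734 × 10⁻²¹ = 1.77 × 10⁻¹³ m = 177 fm.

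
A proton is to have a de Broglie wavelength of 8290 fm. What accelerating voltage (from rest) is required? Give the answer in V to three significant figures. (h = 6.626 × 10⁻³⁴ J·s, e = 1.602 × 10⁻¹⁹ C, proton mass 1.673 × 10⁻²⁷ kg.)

V = 11.9 V

p = h/λ = 6.626 × 10⁻³⁴ / 8.290 × 10⁻¹² = 7.993 × 10⁻²³ kg·m/s.
KE = p²/(2m) = 1.909 × 10⁻¹⁸ J.
V = KE/e = 1.909 × 10⁻¹⁸ / (1.602 × 10⁻¹⁹) = 11.9 V.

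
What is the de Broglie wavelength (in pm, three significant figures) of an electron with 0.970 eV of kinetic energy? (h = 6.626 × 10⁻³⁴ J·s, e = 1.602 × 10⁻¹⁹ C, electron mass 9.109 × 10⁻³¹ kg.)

KE = 0.970 eV = 1.554 × 10⁻¹⁹ J.
p = √(2mKE) = √(2 × 9.109 × 10⁻³¹ × 1.554 × 10⁻¹⁹) = 5.321 × 10⁻²⁵ kg·m/s.
λ = h/p = 6.626 × 10⁻³⁴ / 5.321 × 10⁻²⁵ = 1.25 × 10⁻⁹ m = 1250 pm.

λ = 1250 pm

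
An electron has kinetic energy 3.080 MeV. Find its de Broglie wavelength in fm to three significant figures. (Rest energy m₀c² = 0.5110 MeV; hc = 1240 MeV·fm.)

λ = 349 fm

Total energy E = KE + m₀c² = 3.080 + 0.5110 = 3.5910 MeV.
(pc)² = E² − (m₀c²)² = (3.5910)² − (0.5110)² = 12.63 MeV², so pc = 3.554 MeV.
λ = hc/(pc) = 1240 MeV·fm / 3.554 MeV = 349 fm.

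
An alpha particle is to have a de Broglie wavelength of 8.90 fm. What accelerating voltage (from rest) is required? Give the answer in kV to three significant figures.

V = 1300 kV

p = h/λ = 6.626 × 10⁻³⁴ / 8.900 × 10⁻¹⁵ = 7.445 × 10⁻²⁰ kg·m/s.
KE = p²/(2m) = 4.171 × 10⁻¹³ J.
V = KE/2e = 4.171 × 10⁻¹³ / (2 × 1.602 × 10⁻¹⁹) = 1300 kV.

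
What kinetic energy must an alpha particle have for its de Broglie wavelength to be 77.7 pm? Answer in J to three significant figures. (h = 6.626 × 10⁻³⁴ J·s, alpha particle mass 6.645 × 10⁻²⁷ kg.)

KE = 5.47 × 10⁻²¹ J

p = h/λ = 6.626 × 10⁻³⁴ / 7.770 × 10⁻¹¹ = 8.528 × 10⁻²⁴ kg·m/s.
KE = p²/(2m) = (8.528 × 10⁻²⁴)² / (2 × 6.645 × 10⁻²⁷) = 5.472 × 10⁻²¹ J = 5.47 × 10⁻²¹ J.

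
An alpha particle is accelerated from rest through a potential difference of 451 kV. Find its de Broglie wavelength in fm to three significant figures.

KE = 2eV = 2 × 1.602 × 10⁻¹⁹ × 4.510 × 10⁵ = 1.445 × 10⁻¹³ J.
p = √(2mKE) = √(2 × 6.645 × 10⁻²⁷ × 1.445 × 10⁻¹³) = 4.382 × 10⁻²⁰ kg·m/s.
λ = h/p = 6.626 × 10⁻³⁴ / 4.382 × 10⁻²⁰ = 1.51 × 10⁻¹⁴ m = 15.1 fm.

λ = 15.1 fm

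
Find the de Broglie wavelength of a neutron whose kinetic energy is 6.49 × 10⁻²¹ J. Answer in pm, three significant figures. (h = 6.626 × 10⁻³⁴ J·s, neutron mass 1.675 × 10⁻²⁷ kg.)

p = √(2mKE) = √(2 × 1.675 × 10⁻²⁷ × 6.490 × 10⁻²¹) = 4.663 × 10⁻²⁴ kg·m/s.
λ = h/p = 6.626 × 10⁻³⁴ / 4.663 × 10⁻²⁴ = 1.42 × 10⁻¹⁰ m = 142 pm.

λ = 142 pm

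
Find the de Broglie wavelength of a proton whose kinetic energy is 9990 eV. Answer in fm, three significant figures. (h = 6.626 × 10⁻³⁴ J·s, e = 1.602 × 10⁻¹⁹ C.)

KE = 9990 eV = 1.600 × 10⁻¹⁵ J.
p = √(2mKE) = √(2 × 1.673 × 10⁻²⁷ × 1.600 × 10⁻¹⁵) = 2.314 × 10⁻²¹ kg·m/s.
λ = h/p = 6.626 × 10⁻³⁴ / 2.314 × 10⁻²¹ = 2.86 × 10⁻¹³ m = 286 fm.

λ = 286 fm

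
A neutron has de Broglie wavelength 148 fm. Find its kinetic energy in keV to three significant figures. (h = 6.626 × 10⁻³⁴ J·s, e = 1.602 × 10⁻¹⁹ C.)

p = h/λ = 6.626 × 10⁻³⁴ / 1.480 × 10⁻¹³ = 4.477 × 10⁻²¹ kg·m/s.
KE = p²/(2m) = (4.477 × 10⁻²¹)² / (2 × 1.675 × 10⁻²⁷) = 5.983 × 10⁻¹⁵ J = 37.3 keV.

KE = 37.3 keV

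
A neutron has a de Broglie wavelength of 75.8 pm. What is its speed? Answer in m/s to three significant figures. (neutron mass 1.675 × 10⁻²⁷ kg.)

p = h/λ = 6.626 × 10⁻³⁴ / 7.580 × 10⁻¹¹ = 8.741 × 10⁻²⁴ kg·m/s.
v = p/m = 8.741 × 10⁻²⁴ / 1.675 × 10⁻²⁷ = 5.22 × 10³ m/s = 5220 m/s.

v = 5220 m/s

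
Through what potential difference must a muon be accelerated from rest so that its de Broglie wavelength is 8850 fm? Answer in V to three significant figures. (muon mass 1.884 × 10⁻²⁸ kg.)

V = 92.9 V

p = h/λ = 6.626 × 10⁻³⁴ / 8.850 × 10⁻¹² = 7.487 × 10⁻²³ kg·m/s.
KE = p²/(2m) = 1.488 × 10⁻¹⁷ J.
V = KE/e = 1.488 × 10⁻¹⁷ / (1.602 × 10⁻¹⁹) = 92.9 V.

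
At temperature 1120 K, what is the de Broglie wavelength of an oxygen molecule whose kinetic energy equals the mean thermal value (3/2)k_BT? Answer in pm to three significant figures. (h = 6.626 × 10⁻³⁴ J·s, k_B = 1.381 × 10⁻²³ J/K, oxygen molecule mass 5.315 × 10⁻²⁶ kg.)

λ = 13.3 pm

KE = (3/2)k_BT = 1.5 × 1.381 × 10⁻²³ × 1120 = 2.320 × 10⁻²⁰ J.
p = √(2mKE) = √(2 × 5.315 × 10⁻²⁶ × 2.320 × 10⁻²⁰) = 4.966 × 10⁻²³ kg·m/s.
λ = h/p = 1.33 × 10⁻¹¹ m = 13.3 pm.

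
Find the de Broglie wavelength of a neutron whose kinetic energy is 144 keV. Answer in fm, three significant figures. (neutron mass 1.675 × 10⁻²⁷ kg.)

KE = 144 keV = 2.307 × 10⁻¹⁴ J.
p = √(2mKE) = √(2 × 1.675 × 10⁻²⁷ × 2.307 × 10⁻¹⁴) = 8.791 × 10⁻²¹ kg·m/s.
λ = h/p = 6.626 × 10⁻³⁴ / 8.791 × 10⁻²¹ = 7.54 × 10⁻¹⁴ m = 75.4 fm.

λ = 75.4 fm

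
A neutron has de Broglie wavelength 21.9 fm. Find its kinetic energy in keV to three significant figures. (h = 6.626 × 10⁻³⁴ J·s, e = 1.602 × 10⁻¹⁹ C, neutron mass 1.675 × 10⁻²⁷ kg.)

p = h/λ = 6.626 × 10⁻³⁴ / 2.190 × 10⁻¹⁴ = 3.026 × 10⁻²⁰ kg·m/s.
KE = p²/(2m) = (3.026 × 10⁻²⁰)² / (2 × 1.675 × 10⁻²⁷) = 2.733 × 10⁻¹³ J = 1710 keV.

KE = 1710 keV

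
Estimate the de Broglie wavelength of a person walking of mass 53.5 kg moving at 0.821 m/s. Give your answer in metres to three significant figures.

λ = 1.51 × 10⁻³⁵ m

p = mv = 53.5 × 0.821 = 4.392 × 10¹ kg·m/s.
λ = h/p = 6.626 × 10⁻³⁴ / 4.392 × 10¹ = 1.51 × 10⁻³⁵ m.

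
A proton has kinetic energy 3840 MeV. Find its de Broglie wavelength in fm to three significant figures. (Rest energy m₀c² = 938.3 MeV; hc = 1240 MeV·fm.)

λ = 0.265 fm

Total energy E = KE + m₀c² = 3840 + 938.3 = 4778.3 MeV.
(pc)² = E² − (m₀c²)² = (4778.3)² − (938.3)² = 2.195 × 10⁷ MeV², so pc = 4685 MeV.
λ = hc/(pc) = 1240 MeV·fm / 4685 MeV = 0.265 fm.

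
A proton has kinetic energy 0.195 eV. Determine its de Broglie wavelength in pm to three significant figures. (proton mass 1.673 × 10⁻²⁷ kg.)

λ = 64.8 pm

KE = 0.195 eV = 3.124 × 10⁻²⁰ J.
p = √(2mKE) = √(2 × 1.673 × 10⁻²⁷ × 3.124 × 10⁻²⁰) = 1.022 × 10⁻²³ kg·m/s.
λ = h/p = 6.626 × 10⁻³⁴ / 1.022 × 10⁻²³ = 6.48 × 10⁻¹¹ m = 64.8 pm.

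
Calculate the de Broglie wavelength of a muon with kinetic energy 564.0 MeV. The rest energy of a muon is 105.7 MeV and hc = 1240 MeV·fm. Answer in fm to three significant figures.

λ = 1.88 fm

Total energy E = KE + m₀c² = 564.0 + 105.7 = 669.7 MeV.
(pc)² = E² − (m₀c²)² = (669.7)² − (105.7)² = 4.373 × 10⁵ MeV², so pc = 661.3 MeV.
λ = hc/(pc) = 1240 MeV·fm / 661.3 MeV = 1.88 fm.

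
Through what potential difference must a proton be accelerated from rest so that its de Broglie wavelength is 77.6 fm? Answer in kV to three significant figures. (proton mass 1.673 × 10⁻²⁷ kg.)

p = h/λ = 6.626 × 10⁻³⁴ / 7.760 × 10⁻¹⁴ = 8.539 × 10⁻²¹ kg·m/s.
KE = p²/(2m) = 2.179 × 10⁻¹⁴ J.
V = KE/e = 2.179 × 10⁻¹⁴ / (1.602 × 10⁻¹⁹) = 136 kV.

V = 136 kV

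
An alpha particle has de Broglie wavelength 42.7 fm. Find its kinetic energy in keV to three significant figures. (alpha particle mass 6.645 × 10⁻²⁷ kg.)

KE = 113 keV

p = h/λ = 6.626 × 10⁻³⁴ / 4.270 × 10⁻¹⁴ = 1.552 × 10⁻²⁰ kg·m/s.
KE = p²/(2m) = (1.552 × 10⁻²⁰)² / (2 × 6.645 × 10⁻²⁷) = 1.812 × 10⁻¹⁴ J = 113 keV.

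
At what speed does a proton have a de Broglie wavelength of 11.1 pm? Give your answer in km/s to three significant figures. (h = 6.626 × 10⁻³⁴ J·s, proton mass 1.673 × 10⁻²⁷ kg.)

v = 35.7 km/s

p = h/λ = 6.626 × 10⁻³⁴ / 1.110 × 10⁻¹¹ = 5.969 × 10⁻²³ kg·m/s.
v = p/m = 5.969 × 10⁻²³ / 1.673 × 10⁻²⁷ = 3.57 × 10⁴ m/s = 35.7 km/s.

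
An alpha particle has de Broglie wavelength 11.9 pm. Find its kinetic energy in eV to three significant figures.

p = h/λ = 6.626 × 10⁻³⁴ / 1.190 × 10⁻¹¹ = 5.568 × 10⁻²³ kg·m/s.
KE = p²/(2m) = (5.568 × 10⁻²³)² / (2 × 6.645 × 10⁻²⁷) = 2.333 × 10⁻¹⁹ J = 1.46 eV.

KE = 1.46 eV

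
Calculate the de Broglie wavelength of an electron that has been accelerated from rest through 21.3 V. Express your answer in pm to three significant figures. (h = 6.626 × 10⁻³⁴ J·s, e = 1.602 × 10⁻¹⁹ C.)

λ = 266 pm

KE = eV = 1.602 × 10⁻¹⁹ × 21.30 = 3.412 × 10⁻¹⁸ J.
p = √(2mKE) = √(2 × 9.109 × 10⁻³¹ × 3.412 × 10⁻¹⁸) = 2.493 × 10⁻²⁴ kg·m/s.
λ = h/p = 6.626 × 10⁻³⁴ / 2.493 × 10⁻²⁴ = 2.66 × 10⁻¹⁰ m = 266 pm.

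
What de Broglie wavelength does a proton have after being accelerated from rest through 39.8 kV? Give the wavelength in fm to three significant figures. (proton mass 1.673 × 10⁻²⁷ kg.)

λ = 143 fm

KE = eV = 1.602 × 10⁻¹⁹ × 3.980 × 10⁴ = 6.376 × 10⁻¹⁵ J.
p = √(2mKE) = √(2 × 1.673 × 10⁻²⁷ × 6.376 × 10⁻¹⁵) = 4.619 × 10⁻²¹ kg·m/s.
λ = h/p = 6.626 × 10⁻³⁴ / 4.619 × 10⁻²¹ = 1.43 × 10⁻¹³ m = 143 fm.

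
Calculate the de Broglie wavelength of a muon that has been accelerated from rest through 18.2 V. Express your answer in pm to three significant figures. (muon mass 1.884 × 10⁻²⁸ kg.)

KE = eV = 1.602 × 10⁻¹⁹ × 18.20 = 2.916 × 10⁻¹⁸ J.
p = √(2mKE) = √(2 × 1.884 × 10⁻²⁸ × 2.916 × 10⁻¹⁸) = 3.315 × 10⁻²³ kg·m/s.
λ = h/p = 6.626 × 10⁻³⁴ / 3.315 × 10⁻²³ = 2.00 × 10⁻¹¹ m = 20.0 pm.

λ = 20.0 pm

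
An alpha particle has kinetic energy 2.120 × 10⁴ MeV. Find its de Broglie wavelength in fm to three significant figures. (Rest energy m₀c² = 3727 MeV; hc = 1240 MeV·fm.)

λ = 0.0503 fm

Total energy E = KE + m₀c² = 2.120 × 10⁴ + 3727 = 24927 MeV.
(pc)² = E² − (m₀c²)² = (24927)² − (3727)² = 6.075 × 10⁸ MeV², so pc = 2.465 × 10⁴ MeV.
λ = hc/(pc) = 1240 MeV·fm / 2.465 × 10⁴ MeV = 0.0503 fm.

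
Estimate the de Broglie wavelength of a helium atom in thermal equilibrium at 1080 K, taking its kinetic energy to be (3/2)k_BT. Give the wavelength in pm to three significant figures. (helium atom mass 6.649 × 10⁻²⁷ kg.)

KE = (3/2)k_BT = 1.5 × 1.381 × 10⁻²³ × 1080 = 2.237 × 10⁻²⁰ J.
p = √(2mKE) = √(2 × 6.649 × 10⁻²⁷ × 2.237 × 10⁻²⁰) = 1.725 × 10⁻²³ kg·m/s.
λ = h/p = 3.84 × 10⁻¹¹ m = 38.4 pm.

λ = 38.4 pm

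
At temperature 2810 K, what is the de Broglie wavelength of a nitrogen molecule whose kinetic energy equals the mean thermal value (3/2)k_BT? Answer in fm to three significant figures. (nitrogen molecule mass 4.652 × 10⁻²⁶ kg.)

λ = 9000 fm

KE = (3/2)k_BT = 1.5 × 1.381 × 10⁻²³ × 2810 = 5.821 × 10⁻²⁰ J.
p = √(2mKE) = √(2 × 4.652 × 10⁻²⁶ × 5.821 × 10⁻²⁰) = 7.359 × 10⁻²³ kg·m/s.
λ = h/p = 9.00 × 10⁻¹² m = 9000 fm.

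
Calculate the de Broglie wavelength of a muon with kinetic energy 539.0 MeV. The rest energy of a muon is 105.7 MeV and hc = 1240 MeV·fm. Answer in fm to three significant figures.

λ = 1.95 fm

Total energy E = KE + m₀c² = 539.0 + 105.7 = 644.7 MeV.
(pc)² = E² − (m₀c²)² = (644.7)² − (105.7)² = 4.045 × 10⁵ MeV², so pc = 636.0 MeV.
λ = hc/(pc) = 1240 MeV·fm / 636.0 MeV = 1.95 fm.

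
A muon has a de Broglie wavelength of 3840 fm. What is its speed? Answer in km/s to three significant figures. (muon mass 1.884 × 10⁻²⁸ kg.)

p = h/λ = 6.626 × 10⁻³⁴ / 3.840 × 10⁻¹² = 1.726 × 10⁻²² kg·m/s.
v = p/m = 1.726 × 10⁻²² / 1.884 × 10⁻²⁸ = 9.16 × 10⁵ m/s = 916 km/s.

v = 916 km/s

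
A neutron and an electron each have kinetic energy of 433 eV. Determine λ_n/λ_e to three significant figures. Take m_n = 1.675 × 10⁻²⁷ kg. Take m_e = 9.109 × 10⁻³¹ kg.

At fixed KE, p = √(2mKE) so λ = h/p ∝ 1/√m.
λ_n/λ_e = √(m_e/m_n) = √(9.109 × 10⁻³¹/1.675 × 10⁻²⁷) = √(5.438 × 10⁻⁴) = 0.0233.

λ_n/λ_e = 0.0233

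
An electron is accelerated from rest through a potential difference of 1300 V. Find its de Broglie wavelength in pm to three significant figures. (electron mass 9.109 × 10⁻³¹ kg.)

λ = 34.0 pm

KE = eV = 1.602 × 10⁻¹⁹ × 1300 = 2.083 × 10⁻¹⁶ J.
p = √(2mKE) = √(2 × 9.109 × 10⁻³¹ × 2.083 × 10⁻¹⁶) = 1.948 × 10⁻²³ kg·m/s.
λ = h/p = 6.626 × 10⁻³⁴ / 1.948 × 10⁻²³ = 3.40 × 10⁻¹¹ m = 34.0 pm.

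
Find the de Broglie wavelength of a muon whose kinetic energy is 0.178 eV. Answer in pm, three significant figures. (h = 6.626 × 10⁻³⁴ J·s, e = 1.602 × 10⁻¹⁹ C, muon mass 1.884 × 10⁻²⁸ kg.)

KE = 0.178 eV = 2.852 × 10⁻²⁰ J.
p = √(2mKE) = √(2 × 1.884 × 10⁻²⁸ × 2.852 × 10⁻²⁰) = 3.278 × 10⁻²⁴ kg·m/s.
λ = h/p = 6.626 × 10⁻³⁴ / 3.278 × 10⁻²⁴ = 2.02 × 10⁻¹⁰ m = 202 pm.

λ = 202 pm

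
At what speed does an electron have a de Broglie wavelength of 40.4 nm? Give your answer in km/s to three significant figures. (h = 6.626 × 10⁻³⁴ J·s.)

v = 18.0 km/s

p = h/λ = 6.626 × 10⁻³⁴ / 4.040 × 10⁻⁸ = 1.640 × 10⁻²⁶ kg·m/s.
v = p/m = 1.640 × 10⁻²⁶ / 9.109 × 10⁻³¹ = 1.80 × 10⁴ m/s = 18.0 km/s.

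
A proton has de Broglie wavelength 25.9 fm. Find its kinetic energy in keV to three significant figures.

p = h/λ = 6.626 × 10⁻³⁴ / 2.590 × 10⁻¹⁴ = 2.558 × 10⁻²⁰ kg·m/s.
KE = p²/(2m) = (2.558 × 10⁻²⁰)² / (2 × 1.673 × 10⁻²⁷) = 1.956 × 10⁻¹³ J = 1220 keV.

KE = 1220 keV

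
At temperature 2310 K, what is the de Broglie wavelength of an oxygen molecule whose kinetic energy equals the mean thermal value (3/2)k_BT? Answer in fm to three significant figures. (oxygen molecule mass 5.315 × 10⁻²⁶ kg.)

λ = 9290 fm

KE = (3/2)k_BT = 1.5 × 1.381 × 10⁻²³ × 2310 = 4.785 × 10⁻²⁰ J.
p = √(2mKE) = √(2 × 5.315 × 10⁻²⁶ × 4.785 × 10⁻²⁰) = 7.132 × 10⁻²³ kg·m/s.
λ = h/p = 9.29 × 10⁻¹² m = 9290 fm.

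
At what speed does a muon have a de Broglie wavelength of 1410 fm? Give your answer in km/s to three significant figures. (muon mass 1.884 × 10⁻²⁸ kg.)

v = 2490 km/s

p = h/λ = 6.626 × 10⁻³⁴ / 1.410 × 10⁻¹² = 4.699 × 10⁻²² kg·m/s.
v = p/m = 4.699 × 10⁻²² / 1.884 × 10⁻²⁸ = 2.49 × 10⁶ m/s = 2490 km/s.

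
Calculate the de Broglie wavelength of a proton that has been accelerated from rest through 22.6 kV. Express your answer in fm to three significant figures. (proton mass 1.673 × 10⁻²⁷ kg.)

λ = 190 fm

KE = eV = 1.602 × 10⁻¹⁹ × 2.260 × 10⁴ = 3.621 × 10⁻¹⁵ J.
p = √(2mKE) = √(2 × 1.673 × 10⁻²⁷ × 3.621 × 10⁻¹⁵) = 3.481 × 10⁻²¹ kg·m/s.
λ = h/p = 6.626 × 10⁻³⁴ / 3.481 × 10⁻²¹ = 1.90 × 10⁻¹³ m = 190 fm.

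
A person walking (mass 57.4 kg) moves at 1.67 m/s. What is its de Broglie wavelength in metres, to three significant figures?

p = mv = 57.4 × 1.67 = 9.586 × 10¹ kg·m/s.
λ = h/p = 6.626 × 10⁻³⁴ / 9.586 × 10¹ = 6.91 × 10⁻³⁶ m.

λ = 6.91 × 10⁻³⁶ m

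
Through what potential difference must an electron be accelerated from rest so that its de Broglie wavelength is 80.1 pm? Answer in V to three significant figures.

p = h/λ = 6.626 × 10⁻³⁴ / 8.010 × 10⁻¹¹ = 8.272 × 10⁻²⁴ kg·m/s.
KE = p²/(2m) = 3.756 × 10⁻¹⁷ J.
V = KE/e = 3.756 × 10⁻¹⁷ / (1.602 × 10⁻¹⁹) = 234 V.

V = 234 V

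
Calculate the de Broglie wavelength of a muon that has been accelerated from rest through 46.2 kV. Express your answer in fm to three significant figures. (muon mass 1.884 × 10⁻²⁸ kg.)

KE = eV = 1.602 × 10⁻¹⁹ × 4.620 × 10⁴ = 7.401 × 10⁻¹⁵ J.
p = √(2mKE) = √(2 × 1.884 × 10⁻²⁸ × 7.401 × 10⁻¹⁵) = 1.670 × 10⁻²¹ kg·m/s.
λ = h/p = 6.626 × 10⁻³⁴ / 1.670 × 10⁻²¹ = 3.97 × 10⁻¹³ m = 397 fm.

λ = 397 fm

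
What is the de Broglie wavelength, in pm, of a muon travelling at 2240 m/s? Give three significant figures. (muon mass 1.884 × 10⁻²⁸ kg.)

λ = 1570 pm

p = mv = 1.884 × 10⁻²⁸ × 2240 = 4.220 × 10⁻²⁵ kg·m/s.
λ = h/p = 6.626 × 10⁻³⁴ / 4.220 × 10⁻²⁵ = 1.57 × 10⁻⁹ m = 1570 pm.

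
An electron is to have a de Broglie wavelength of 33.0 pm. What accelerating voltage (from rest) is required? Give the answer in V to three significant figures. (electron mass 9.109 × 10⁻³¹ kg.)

p = h/λ = 6.626 × 10⁻³⁴ / 3.300 × 10⁻¹¹ = 2.008 × 10⁻²³ kg·m/s.
KE = p²/(2m) = 2.213 × 10⁻¹⁶ J.
V = KE/e = 2.213 × 10⁻¹⁶ / (1.602 × 10⁻¹⁹) = 1380 V.

V = 1380 V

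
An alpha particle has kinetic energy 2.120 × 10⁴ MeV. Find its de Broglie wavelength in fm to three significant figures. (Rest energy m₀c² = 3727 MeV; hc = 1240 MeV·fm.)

λ = 0.0503 fm

Total energy E = KE + m₀c² = 2.120 × 10⁴ + 3727 = 24927 MeV.
(pc)² = E² − (m₀c²)² = (24927)² − (3727)² = 6.075 × 10⁸ MeV², so pc = 2.465 × 10⁴ MeV.
λ = hc/(pc) = 1240 MeV·fm / 2.465 × 10⁴ MeV = 0.0503 fm.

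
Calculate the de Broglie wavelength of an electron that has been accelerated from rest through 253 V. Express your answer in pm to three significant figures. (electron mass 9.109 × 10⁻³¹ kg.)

KE = eV = 1.602 × 10⁻¹⁹ × 253.0 = 4.053 × 10⁻¹⁷ J.
p = √(2mKE) = √(2 × 9.109 × 10⁻³¹ × 4.053 × 10⁻¹⁷) = 8.593 × 10⁻²⁴ kg·m/s.
λ = h/p = 6.626 × 10⁻³⁴ / 8.593 × 10⁻²⁴ = 7.71 × 10⁻¹¹ m = 77.1 pm.

λ = 77.1 pm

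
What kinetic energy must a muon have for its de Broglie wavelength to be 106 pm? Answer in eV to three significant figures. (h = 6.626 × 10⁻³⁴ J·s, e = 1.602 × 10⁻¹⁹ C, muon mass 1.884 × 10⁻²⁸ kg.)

p = h/λ = 6.626 × 10⁻³⁴ / 1.060 × 10⁻¹⁰ = 6.251 × 10⁻²⁴ kg·m/s.
KE = p²/(2m) = (6.251 × 10⁻²⁴)² / (2 × 1.884 × 10⁻²⁸) = 1.037 × 10⁻¹⁹ J = 0.647 eV.

KE = 0.647 eV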